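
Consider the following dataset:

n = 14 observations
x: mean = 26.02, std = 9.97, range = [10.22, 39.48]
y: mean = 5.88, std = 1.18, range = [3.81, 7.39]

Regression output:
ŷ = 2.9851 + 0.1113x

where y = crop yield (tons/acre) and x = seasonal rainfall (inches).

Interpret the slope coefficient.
On average, crop yield is about 0.1113 tons/acre higher for every extra inch of rainfall.

The slope β₁ = 0.1113 gives the rate at which the fitted crop yield changes with rainfall.

Interpretation:
- Rainfall up by 1 inch → predicted crop yield increases by 0.1113 tons/acre
- This is a linear approximation: the same per-unit change is assumed across the whole observed x range
- The slope describes association in these data, not necessarily a causal effect

(β₀ = 2.9851 is the fitted value at x = 0 and is not part of the slope interpretation.)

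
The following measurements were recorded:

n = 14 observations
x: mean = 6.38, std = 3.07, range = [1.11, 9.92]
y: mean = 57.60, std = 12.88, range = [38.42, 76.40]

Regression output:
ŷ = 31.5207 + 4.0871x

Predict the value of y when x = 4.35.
ŷ = 49.2996

x = 4.35 lies inside the observed range [1.11, 9.92], so the fitted equation applies directly:

ŷ = 31.5207 + 4.0871 × 4.35
ŷ = 31.5207 + 17.7789
ŷ = 49.2996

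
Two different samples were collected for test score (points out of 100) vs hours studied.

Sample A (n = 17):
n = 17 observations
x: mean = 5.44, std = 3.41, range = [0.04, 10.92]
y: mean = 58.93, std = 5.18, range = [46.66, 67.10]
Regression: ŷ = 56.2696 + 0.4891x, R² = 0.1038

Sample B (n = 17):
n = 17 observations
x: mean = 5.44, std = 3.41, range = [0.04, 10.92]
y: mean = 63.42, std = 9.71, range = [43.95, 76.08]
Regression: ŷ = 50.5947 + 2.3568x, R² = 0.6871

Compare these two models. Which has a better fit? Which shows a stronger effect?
Model B has the better fit (R² = 0.6871 vs 0.1038). Model B shows the stronger effect (|β₁| = 2.3568 vs 0.4891).

Model Comparison:

Goodness of fit (R²):
- Model A: R² = 0.1038 → 10.38% of variance in test score explained
- Model B: R² = 0.6871 → 68.71% of variance in test score explained
- 0.6871 > 0.1038 → Model B has the better fit

Effect size (slope magnitude):
- Model A: β₁ = 0.4891 → predicted test score rises 0.4891 points per additional hour of study time
- Model B: β₁ = 2.3568 → predicted test score rises 2.3568 points per additional hour of study time
- |0.4891| < |2.3568| → Model B shows the stronger marginal effect

Note: A better fit (higher R²) doesn't necessarily mean a more important relationship.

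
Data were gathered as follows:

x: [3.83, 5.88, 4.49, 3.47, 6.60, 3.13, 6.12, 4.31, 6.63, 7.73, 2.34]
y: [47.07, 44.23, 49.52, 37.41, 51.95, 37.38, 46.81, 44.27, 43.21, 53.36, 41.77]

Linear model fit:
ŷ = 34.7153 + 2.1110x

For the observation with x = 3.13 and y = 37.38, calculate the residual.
Residual = -3.9427

The residual is the difference between the actual value and the predicted value:

Residual = y - ŷ

Step 1: Calculate predicted value
ŷ = 34.7153 + 2.1110 × 3.13
ŷ = 41.3227

Step 2: Calculate residual
Residual = 37.38 - 41.3227
Residual = -3.9427

Interpretation: the model overestimates the actual value by 3.9427 at this point (negative residual → observation lies below the fitted line).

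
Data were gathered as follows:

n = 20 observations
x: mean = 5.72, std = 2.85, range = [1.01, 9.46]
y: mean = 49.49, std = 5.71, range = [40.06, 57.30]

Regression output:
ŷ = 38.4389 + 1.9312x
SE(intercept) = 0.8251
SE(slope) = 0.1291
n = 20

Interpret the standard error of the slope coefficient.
SE(β̂₁) = 0.1291 is the estimated standard deviation of the slope estimate across repeated samples; relative to β̂₁ = 1.9312 that is 6.7%, a precise estimate.

SE(β̂₁) = s / √Sxx, where s is the residual standard deviation and Sxx = Σ(x − x̄)². It is the yardstick for how far β̂₁ = 1.9312 could plausibly be from the true slope.

Relative precision:
- SE / |β̂₁| = 0.1291 / 1.9312 = 6.7%
- Rule of thumb (under 20%: precise; 20% to under 50%: moderately precise; 50% or more: imprecise) → precise

Link to the t-test: t = β̂₁ / SE(β̂₁) = 1.9312 / 0.1291 = 14.9589, the statistic for H₀: β₁ = 0.

What drives SE(β̂₁): more residual scatter → larger SE.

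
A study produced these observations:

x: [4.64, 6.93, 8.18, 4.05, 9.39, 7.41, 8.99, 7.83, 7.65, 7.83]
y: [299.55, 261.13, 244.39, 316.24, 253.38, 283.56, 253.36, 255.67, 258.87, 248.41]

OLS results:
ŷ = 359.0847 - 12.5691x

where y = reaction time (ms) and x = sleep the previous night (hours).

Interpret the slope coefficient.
For each additional hour of sleep, predicted reaction time decreases by approximately 12.5691 ms.

The slope β₁ = -12.5691 gives the rate at which the fitted reaction time changes with sleep.

Interpretation:
- Sleep up by 1 hour → predicted reaction time decreases by 12.5691 ms
- This is a linear approximation: the same per-unit change is assumed across the whole observed x range
- The sign (−) gives the direction; the magnitude 12.5691 gives the size of the effect per hour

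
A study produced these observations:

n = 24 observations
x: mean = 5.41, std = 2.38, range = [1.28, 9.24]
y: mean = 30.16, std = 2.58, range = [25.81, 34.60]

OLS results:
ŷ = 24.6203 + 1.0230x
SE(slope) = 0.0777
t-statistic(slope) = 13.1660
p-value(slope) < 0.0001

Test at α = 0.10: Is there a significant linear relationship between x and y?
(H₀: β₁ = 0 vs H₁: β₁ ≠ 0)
Since p-value < 0.0001 < α = 0.10, reject H₀ — the slope is significantly different from 0.

Hypothesis test for the slope coefficient:

H₀: β₁ = 0 (no linear relationship)
H₁: β₁ ≠ 0 (linear relationship exists)

Test statistic: t = β̂₁ / SE(β̂₁) = 1.0230 / 0.0777 = 13.1660

p < 0.0001: how often a slope estimate this far from 0 (in SE units) would arise by chance if β₁ were truly 0.

Decision rule: reject H₀ if p-value < α.
p-value < 0.0001 < α = 0.10 → reject H₀.

At α = 0.10 the data do provide convincing evidence of a nonzero slope.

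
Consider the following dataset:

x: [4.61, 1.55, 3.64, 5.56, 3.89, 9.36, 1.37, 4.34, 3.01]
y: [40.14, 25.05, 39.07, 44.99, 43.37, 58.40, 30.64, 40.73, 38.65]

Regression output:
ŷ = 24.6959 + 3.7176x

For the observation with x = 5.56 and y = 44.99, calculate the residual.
Residual = -0.3758

The residual is the difference between the actual value and the predicted value:

Residual = y - ŷ

Step 1: Calculate predicted value
ŷ = 24.6959 + 3.7176 × 5.56
ŷ = 45.3658

Step 2: Calculate residual
Residual = 44.99 - 45.3658
Residual = -0.3758

The residual is negative, so the observed y = 44.99 sits below the regression line (the line overestimates it by 0.3758).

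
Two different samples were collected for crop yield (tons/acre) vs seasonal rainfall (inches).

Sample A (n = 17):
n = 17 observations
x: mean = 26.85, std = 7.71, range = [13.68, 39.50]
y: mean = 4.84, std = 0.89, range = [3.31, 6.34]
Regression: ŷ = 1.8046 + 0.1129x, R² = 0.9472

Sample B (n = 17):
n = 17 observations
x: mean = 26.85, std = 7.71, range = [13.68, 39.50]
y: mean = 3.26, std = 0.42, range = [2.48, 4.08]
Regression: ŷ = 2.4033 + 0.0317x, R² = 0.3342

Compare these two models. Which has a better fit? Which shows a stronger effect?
Model A has the better fit (R² = 0.9472 vs 0.3342). Model A shows the stronger effect (|β₁| = 0.1129 vs 0.0317).

Model Comparison:

Which explains more variance? (R²)
- Model A: R² = 0.9472 → 94.72% of variance in crop yield explained
- Model B: R² = 0.3342 → 33.42% of variance in crop yield explained
- 0.9472 > 0.3342 → Model A has the better fit

Strength of effect — compare |β₁|:
- Model A: β₁ = 0.1129 → predicted crop yield rises 0.1129 tons/acre per additional inch of rainfall
- Model B: β₁ = 0.0317 → predicted crop yield rises 0.0317 tons/acre per additional inch of rainfall
- |0.1129| > |0.0317| → Model A shows the stronger marginal effect

Note: R² measures how tightly points cluster around the line; β₁ measures how steep the line is — they answer different questions.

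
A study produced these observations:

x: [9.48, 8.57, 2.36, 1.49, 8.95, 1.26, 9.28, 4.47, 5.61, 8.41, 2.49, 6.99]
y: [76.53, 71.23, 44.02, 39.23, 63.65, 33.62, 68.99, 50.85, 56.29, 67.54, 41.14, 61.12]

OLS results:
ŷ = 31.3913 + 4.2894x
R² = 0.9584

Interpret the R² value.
About 95.84% of the variability in y is accounted for by the regression on x (R² = 0.9584) — a strong linear fit.

R² (coefficient of determination) measures the proportion of variance in y explained by the regression model.

Here R² = 0.9584:
- Explained: 95.84% of the variation in y
- Unexplained (residual): 100% − 95.84% = 4.16%
- Rule of thumb (below 0.3 weak; 0.3 to below 0.7 moderate; 0.7 and above strong) → strong

Calculation: R² = 1 − (SS_res / SS_tot), where SS_res is the sum of squared residuals and SS_tot the total sum of squares.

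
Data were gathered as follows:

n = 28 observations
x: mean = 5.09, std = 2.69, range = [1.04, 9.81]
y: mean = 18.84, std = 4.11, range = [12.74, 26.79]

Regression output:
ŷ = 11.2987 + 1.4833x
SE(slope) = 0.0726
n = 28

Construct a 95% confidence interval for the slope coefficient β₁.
The 95% CI for β₁ is (1.3341, 1.6325)

Confidence interval for the slope:

The 95% CI for β₁ is: β̂₁ ± t*(α/2, n-2) × SE(β̂₁)

Step 1: Find critical t-value
- Confidence level = 0.95
- Degrees of freedom = n - 2 = 28 - 2 = 26
- t*(α/2, 26) = 2.0555

Step 2: Calculate margin of error
Margin = 2.0555 × 0.0726 = 0.1492

Step 3: Construct interval
CI = 1.4833 ± 0.1492
CI = (1.3341, 1.6325)

Interpretation: intervals built this way capture the true β₁ in 95% of repeated samples; here the plausible range for the per-unit effect of x on y is 1.3341 to 1.6325.
Both endpoints are positive, so the data support a genuinely positive slope at this confidence level.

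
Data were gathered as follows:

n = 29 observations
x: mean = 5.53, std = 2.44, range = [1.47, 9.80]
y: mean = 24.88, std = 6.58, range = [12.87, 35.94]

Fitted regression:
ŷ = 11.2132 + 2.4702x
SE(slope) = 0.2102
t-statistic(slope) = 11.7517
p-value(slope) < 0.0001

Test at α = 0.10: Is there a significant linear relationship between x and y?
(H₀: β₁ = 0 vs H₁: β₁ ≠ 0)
Reject H₀: p-value < 0.0001 < α = 0.10. The linear relationship is significant at the 10% level.

Hypothesis test for the slope coefficient:

H₀: β₁ = 0 (no linear relationship)
H₁: β₁ ≠ 0 (linear relationship exists)

Test statistic: t = β̂₁ / SE(β̂₁) = 2.4702 / 0.2102 = 11.7517

The p-value (<0.0001) is the probability, under H₀, of a t-statistic at least as extreme as |t| = 11.7517 (two-sided, df = n − 2 = 27).

Decision rule: reject H₀ if p-value < α.
p-value < 0.0001 < α = 0.10 → reject H₀.

Conclusion: the linear association between x and y is significant at the 10% level.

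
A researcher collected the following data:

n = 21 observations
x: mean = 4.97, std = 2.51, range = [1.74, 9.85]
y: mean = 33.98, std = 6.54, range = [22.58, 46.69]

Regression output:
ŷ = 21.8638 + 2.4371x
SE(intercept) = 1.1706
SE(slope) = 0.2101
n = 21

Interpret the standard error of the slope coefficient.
The slope 2.4371 is pinned down to within about ±0.2101 (one SE) by these data — relative uncertainty 8.6%, i.e. precise.

What SE measures:
- The standard error quantifies the sampling variability of the coefficient estimate
- It is the estimated standard deviation of β̂₁ across hypothetical repeated samples of the same size
- Smaller SE → more precise estimate

Relative precision:
- SE / |β̂₁| = 0.2101 / 2.4371 = 8.6%
- Rule of thumb (under 20%: precise; 20% to under 50%: moderately precise; 50% or more: imprecise) → precise

Link to the t-test: t = β̂₁ / SE(β̂₁) = 2.4371 / 0.2101 = 11.5997, the statistic for H₀: β₁ = 0.

What drives SE(β̂₁): larger n (here n = 21) → smaller SE; wider spread of x values → smaller SE; more residual scatter → larger SE.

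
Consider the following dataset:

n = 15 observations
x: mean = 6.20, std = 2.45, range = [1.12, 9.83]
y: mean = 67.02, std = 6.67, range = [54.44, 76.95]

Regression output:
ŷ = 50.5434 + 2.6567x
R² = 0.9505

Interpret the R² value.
The model explains 95.05% of the variance in y (R² = 0.9505), leaving 4.95% unexplained; the fit is strong.

The coefficient of determination R² is the fraction of the total variation in y that the fitted line accounts for.

Here R² = 0.9505:
- Explained: 95.05% of the variation in y
- Unexplained (residual): 100% − 95.05% = 4.95%
- Rule of thumb (below 0.3 weak; 0.3 to below 0.7 moderate; 0.7 and above strong) → strong

Note: R² says nothing about causation, and a high R² does not by itself mean the linear form is appropriate — check the residuals.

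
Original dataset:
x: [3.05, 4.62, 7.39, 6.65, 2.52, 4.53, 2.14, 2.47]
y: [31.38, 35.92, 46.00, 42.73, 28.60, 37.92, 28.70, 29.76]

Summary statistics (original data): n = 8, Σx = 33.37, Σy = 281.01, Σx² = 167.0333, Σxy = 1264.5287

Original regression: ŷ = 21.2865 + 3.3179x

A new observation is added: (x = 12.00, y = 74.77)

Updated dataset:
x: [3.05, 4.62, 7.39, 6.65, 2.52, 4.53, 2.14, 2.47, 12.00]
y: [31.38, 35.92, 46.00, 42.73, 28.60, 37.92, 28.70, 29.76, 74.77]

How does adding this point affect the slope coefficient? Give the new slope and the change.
The slope changes from 3.3179 to 4.4734 (change of +1.1555, or +34.8%).

The new point has HIGH LEVERAGE: x = 12.00 is far from the original mean x̄ = 33.37/8 ≈ 4.17 (original range [2.14, 7.39]).

Step 1: Update the sums with the new point (n goes from 8 to 9)
Σx  = 33.37 + 12.00 = 45.37
Σy  = 281.01 + 74.77 = 355.78
Σx² = 167.0333 + 12.00² = 167.0333 + 144.0000 = 311.0333
Σxy = 1264.5287 + 12.00×74.77 = 1264.5287 + 897.2400 = 2161.7687

Step 2: Recompute the slope with b₁ = (nΣxy − ΣxΣy) / (nΣx² − (Σx)²)
Numerator   = 9×2161.7687 − 45.37×355.78 = 19455.9183 − 16141.7386 = 3314.1797
Denominator = 9×311.0333 − 45.37² = 2799.2997 − 2058.4369 = 740.8628
b₁(new) = 3314.1797 / 740.8628 = 4.4734

(Same formula on the original sums: (8×1264.5287 − 33.37×281.01) / (8×167.0333 − 33.37²) = 738.9259 / 222.7095 = 3.3179, matching the given fit.)

Step 3: Change in slope
Δβ₁ = 4.4734 − 3.3179 = +1.1555
Relative change = +1.1555 / 3.3179 × 100% = +34.8%
→ the slope increases when the point is added.

A high-leverage point only changes the slope if it is off the original line; here y = 74.77 is above the original trend, so the slope increases.
In practice: examine leverage (hᵢ) and Cook's distance rather than deleting it automatically.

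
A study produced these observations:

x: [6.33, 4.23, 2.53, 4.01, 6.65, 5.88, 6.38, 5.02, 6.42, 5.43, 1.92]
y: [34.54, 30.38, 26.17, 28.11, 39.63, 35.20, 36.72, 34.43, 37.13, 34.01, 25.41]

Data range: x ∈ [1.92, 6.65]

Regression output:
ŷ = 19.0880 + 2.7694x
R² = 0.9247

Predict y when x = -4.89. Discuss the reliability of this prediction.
The equation gives ŷ = 5.5456; however x = -4.89 is 6.81 units below the observed range, so this extrapolated value should not be trusted.

Prediction calculation:
ŷ = 19.0880 + 2.7694 × (-4.89)
ŷ = 5.5456

Reliability:
- Data range: x ∈ [1.92, 6.65]
- Prediction point: x = -4.89 is 6.81 units below the observed range → this is EXTRAPOLATION, not interpolation

Why that matters here:
- There are no observations near this x to validate the fitted line there
- The linear relationship may not hold outside the observed range
- The standard error of prediction grows with (x − x̄)², and x = -4.89 is far from x̄ = 4.98

A defensible statement: 'if the linear trend continued to x = -4.89, y would be about 5.5456' — the premise is untested.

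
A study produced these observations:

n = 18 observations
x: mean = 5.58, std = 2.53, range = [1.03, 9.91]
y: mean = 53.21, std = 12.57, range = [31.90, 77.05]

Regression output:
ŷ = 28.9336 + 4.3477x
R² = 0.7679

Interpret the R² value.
About 76.79% of the variability in y is accounted for by the regression on x (R² = 0.7679) — a strong linear fit.

R² = 1 − SS_res/SS_tot compares the residual scatter to the total scatter of y about its mean.

Here R² = 0.7679:
- Explained: 76.79% of the variation in y
- Unexplained (residual): 100% − 76.79% = 23.21%
- Rule of thumb (below 0.3 weak; 0.3 to below 0.7 moderate; 0.7 and above strong) → strong

Note: R² says nothing about causation, and a high R² does not by itself mean the linear form is appropriate — check the residuals.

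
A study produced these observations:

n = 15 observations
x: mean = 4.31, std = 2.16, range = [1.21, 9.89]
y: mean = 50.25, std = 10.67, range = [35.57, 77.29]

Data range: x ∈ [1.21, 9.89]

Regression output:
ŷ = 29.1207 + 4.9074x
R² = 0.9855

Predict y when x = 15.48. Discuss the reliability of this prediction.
The equation gives ŷ = 105.0873; however x = 15.48 is 5.59 units above the observed range, so this extrapolated value should not be trusted.

Prediction calculation:
ŷ = 29.1207 + 4.9074 × 15.48
ŷ = 105.0873

Reliability:
- Data range: x ∈ [1.21, 9.89]
- Prediction point: x = 15.48 is 5.59 units above the observed range → this is EXTRAPOLATION, not interpolation

Why that matters here:
- Real relationships often flatten, saturate, or turn nonlinear at extremes
- There are no observations near this x to validate the fitted line there
- The linear relationship may not hold outside the observed range

Report the number if required, but flag clearly that it is an extrapolation.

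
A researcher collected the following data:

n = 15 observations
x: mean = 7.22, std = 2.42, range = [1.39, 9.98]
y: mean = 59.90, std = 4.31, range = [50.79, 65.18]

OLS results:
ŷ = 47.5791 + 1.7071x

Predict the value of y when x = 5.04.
ŷ = 56.1829

x = 5.04 lies inside the observed range [1.39, 9.98], so the fitted equation applies directly:

ŷ = 47.5791 + 1.7071 × 5.04
ŷ = 47.5791 + 8.6038
ŷ = 56.1829

This is the fitted mean response at that x — an individual observation would come with a wider prediction interval.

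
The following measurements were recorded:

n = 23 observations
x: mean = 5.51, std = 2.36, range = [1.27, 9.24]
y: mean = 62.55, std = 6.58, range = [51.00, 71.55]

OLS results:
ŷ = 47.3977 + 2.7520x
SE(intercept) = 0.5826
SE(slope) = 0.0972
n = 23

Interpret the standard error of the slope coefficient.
The slope 2.7520 is pinned down to within about ±0.0972 (one SE) by these data — relative uncertainty 3.5%, i.e. precise.

What SE measures:
- The standard error quantifies the sampling variability of the coefficient estimate
- It is the estimated standard deviation of β̂₁ across hypothetical repeated samples of the same size
- Smaller SE → more precise estimate

Relative precision:
- SE / |β̂₁| = 0.0972 / 2.7520 = 3.5%
- Rule of thumb (under 20%: precise; 20% to under 50%: moderately precise; 50% or more: imprecise) → precise

Rough 95% range (±2 SE): 2.7520 ± 0.1944 → (2.5576, 2.9464).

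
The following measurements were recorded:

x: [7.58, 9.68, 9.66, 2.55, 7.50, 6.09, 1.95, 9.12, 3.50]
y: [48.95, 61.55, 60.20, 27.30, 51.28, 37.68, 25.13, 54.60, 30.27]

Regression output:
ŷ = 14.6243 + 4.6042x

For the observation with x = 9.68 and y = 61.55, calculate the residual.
Residual = 2.3570

The residual is the difference between the actual value and the predicted value:

Residual = y - ŷ

Step 1: Calculate predicted value
ŷ = 14.6243 + 4.6042 × 9.68
ŷ = 59.1930

Step 2: Calculate residual
Residual = 61.55 - 59.1930
Residual = 2.3570

Sign check: y > ŷ, so the point is above the line and the fit underestimates here.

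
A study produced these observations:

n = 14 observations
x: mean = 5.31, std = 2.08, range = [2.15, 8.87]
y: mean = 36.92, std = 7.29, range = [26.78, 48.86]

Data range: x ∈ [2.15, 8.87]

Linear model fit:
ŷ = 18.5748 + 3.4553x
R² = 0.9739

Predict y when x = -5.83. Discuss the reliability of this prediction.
The equation gives ŷ = -1.5696; however x = -5.83 is 7.98 units below the observed range, so this extrapolated value should not be trusted.

Prediction calculation:
ŷ = 18.5748 + 3.4553 × (-5.83)
ŷ = -1.5696

Reliability:
- Data range: x ∈ [2.15, 8.87]
- Prediction point: x = -5.83 is 7.98 units below the observed range → this is EXTRAPOLATION, not interpolation

Why that matters here:
- There are no observations near this x to validate the fitted line there
- The linear relationship may not hold outside the observed range
- Real relationships often flatten, saturate, or turn nonlinear at extremes

The R² = 0.9739 only validates the fit within [2.15, 8.87]; treat ŷ = -1.5696 with caution.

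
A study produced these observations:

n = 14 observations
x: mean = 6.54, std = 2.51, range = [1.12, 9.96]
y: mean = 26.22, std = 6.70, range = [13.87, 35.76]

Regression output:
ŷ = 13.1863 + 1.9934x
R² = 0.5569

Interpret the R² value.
About 55.69% of the variability in y is accounted for by the regression on x (R² = 0.5569) — a moderate linear fit.

The coefficient of determination R² is the fraction of the total variation in y that the fitted line accounts for.

Here R² = 0.5569:
- Explained: 55.69% of the variation in y
- Unexplained (residual): 100% − 55.69% = 44.31%
- Rule of thumb (below 0.3 weak; 0.3 to below 0.7 moderate; 0.7 and above strong) → moderate

Note: R² says nothing about causation, and a high R² does not by itself mean the linear form is appropriate — check the residuals.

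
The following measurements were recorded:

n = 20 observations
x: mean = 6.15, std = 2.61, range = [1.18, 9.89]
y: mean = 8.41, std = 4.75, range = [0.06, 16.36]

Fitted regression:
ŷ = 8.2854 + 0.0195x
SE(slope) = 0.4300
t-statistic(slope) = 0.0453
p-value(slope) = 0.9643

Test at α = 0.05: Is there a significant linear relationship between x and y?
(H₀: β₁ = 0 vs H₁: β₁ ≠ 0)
Fail to reject H₀: p-value = 0.9643 ≥ α = 0.05. The linear relationship is not significant at the 5% level.

Hypothesis test for the slope coefficient:

H₀: β₁ = 0 (no linear relationship)
H₁: β₁ ≠ 0 (linear relationship exists)

Test statistic: t = β̂₁ / SE(β̂₁) = 0.0195 / 0.4300 = 0.0453

The p-value (0.9643) is the probability, under H₀, of a t-statistic at least as extreme as |t| = 0.0453 (two-sided, df = n − 2 = 18).

Decision rule: reject H₀ if p-value < α.
p-value = 0.9643 ≥ α = 0.05 → fail to reject H₀.

There is not sufficient evidence at the 5% significance level to conclude that a linear relationship exists between x and y.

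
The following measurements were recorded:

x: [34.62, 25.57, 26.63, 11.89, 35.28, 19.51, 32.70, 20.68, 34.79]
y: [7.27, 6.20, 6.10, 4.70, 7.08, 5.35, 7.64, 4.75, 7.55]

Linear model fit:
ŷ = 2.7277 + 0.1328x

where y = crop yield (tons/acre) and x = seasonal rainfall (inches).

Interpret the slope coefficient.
For each additional inch of rainfall, predicted crop yield increases by approximately 0.1328 tons/acre.

β₁ = 0.1328 is the change in predicted crop yield (tons/acre) per additional inch of rainfall.

Interpretation:
- Rainfall up by 1 inch → predicted crop yield increases by 0.1328 tons/acre
- This is a linear approximation: the same per-unit change is assumed across the whole observed x range

(β₀ = 2.7277 is the fitted value at x = 0 and is not part of the slope interpretation.)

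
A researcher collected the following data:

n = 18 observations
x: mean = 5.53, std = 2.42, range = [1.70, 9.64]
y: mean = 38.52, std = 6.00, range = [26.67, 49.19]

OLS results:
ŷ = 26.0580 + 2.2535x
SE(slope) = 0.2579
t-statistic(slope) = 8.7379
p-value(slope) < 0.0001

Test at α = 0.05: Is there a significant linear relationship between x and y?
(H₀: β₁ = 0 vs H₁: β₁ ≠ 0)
Reject H₀: p-value < 0.0001 < α = 0.05. The linear relationship is significant at the 5% level.

Hypothesis test for the slope coefficient:

H₀: β₁ = 0 (no linear relationship)
H₁: β₁ ≠ 0 (linear relationship exists)

Test statistic: t = β̂₁ / SE(β̂₁) = 2.2535 / 0.2579 = 8.7379

p < 0.0001: how often a slope estimate this far from 0 (in SE units) would arise by chance if β₁ were truly 0.

Decision rule: reject H₀ if p-value < α.
p-value < 0.0001 < α = 0.05 → reject H₀.

There is sufficient evidence at the 5% significance level to conclude that a linear relationship exists between x and y.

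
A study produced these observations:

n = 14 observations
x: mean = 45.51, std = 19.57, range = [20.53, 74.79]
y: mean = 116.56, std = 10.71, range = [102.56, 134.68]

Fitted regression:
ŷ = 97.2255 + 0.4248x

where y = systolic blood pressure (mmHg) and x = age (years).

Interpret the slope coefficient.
On average, blood pressure is about 0.4248 mmHg higher for every extra year of age.

β₁ = 0.4248 is the change in predicted blood pressure (mmHg) per additional year of age.

Interpretation:
- Age up by 1 year → predicted blood pressure increases by 0.4248 mmHg
- This is a linear approximation: the same per-unit change is assumed across the whole observed x range
- The slope describes association in these data, not necessarily a causal effect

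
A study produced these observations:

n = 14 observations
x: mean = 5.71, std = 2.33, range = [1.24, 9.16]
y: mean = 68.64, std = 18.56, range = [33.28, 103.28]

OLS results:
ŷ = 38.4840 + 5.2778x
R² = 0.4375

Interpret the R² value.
About 43.75% of the variability in y is accounted for by the regression on x (R² = 0.4375) — a moderate linear fit.

R² (coefficient of determination) measures the proportion of variance in y explained by the regression model.

Here R² = 0.4375:
- Explained: 43.75% of the variation in y
- Unexplained (residual): 100% − 43.75% = 56.25%
- Rule of thumb (below 0.3 weak; 0.3 to below 0.7 moderate; 0.7 and above strong) → moderate

Note: R² never decreases when predictors are added, so it should not be used alone to compare models of different size.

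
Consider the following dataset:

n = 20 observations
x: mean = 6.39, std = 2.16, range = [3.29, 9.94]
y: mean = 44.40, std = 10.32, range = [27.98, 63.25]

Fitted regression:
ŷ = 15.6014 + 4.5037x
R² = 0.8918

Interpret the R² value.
About 89.18% of the variability in y is accounted for by the regression on x (R² = 0.8918) — a strong linear fit.

R² (coefficient of determination) measures the proportion of variance in y explained by the regression model.

Here R² = 0.8918:
- Explained: 89.18% of the variation in y
- Unexplained (residual): 100% − 89.18% = 10.82%
- Rule of thumb (below 0.3 weak; 0.3 to below 0.7 moderate; 0.7 and above strong) → strong

Equivalently, for simple linear regression R² = r², so |r| = √0.8918 ≈ 0.9444.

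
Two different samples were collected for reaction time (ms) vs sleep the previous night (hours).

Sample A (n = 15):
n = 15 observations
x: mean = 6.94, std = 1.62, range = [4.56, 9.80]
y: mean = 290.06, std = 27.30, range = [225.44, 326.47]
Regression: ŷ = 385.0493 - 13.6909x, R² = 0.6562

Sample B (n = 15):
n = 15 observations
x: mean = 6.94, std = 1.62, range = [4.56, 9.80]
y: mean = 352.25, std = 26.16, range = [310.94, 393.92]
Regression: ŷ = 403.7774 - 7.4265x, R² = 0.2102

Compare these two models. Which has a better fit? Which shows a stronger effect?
Model A has the better fit (R² = 0.6562 vs 0.2102). Model A shows the stronger effect (|β₁| = 13.6909 vs 7.4265).

Model Comparison:

Goodness of fit (R²):
- Model A: R² = 0.6562 → 65.62% of variance in reaction time explained
- Model B: R² = 0.2102 → 21.02% of variance in reaction time explained
- 0.6562 > 0.2102 → Model A has the better fit

Which has the larger per-hour effect? (|β₁|)
- Model A: β₁ = -13.6909 → predicted reaction time falls 13.6909 ms per additional hour of sleep
- Model B: β₁ = -7.4265 → predicted reaction time falls 7.4265 ms per additional hour of sleep
- |-13.6909| > |-7.4265| → Model A shows the stronger marginal effect

Note: R² measures how tightly points cluster around the line; β₁ measures how steep the line is — they answer different questions.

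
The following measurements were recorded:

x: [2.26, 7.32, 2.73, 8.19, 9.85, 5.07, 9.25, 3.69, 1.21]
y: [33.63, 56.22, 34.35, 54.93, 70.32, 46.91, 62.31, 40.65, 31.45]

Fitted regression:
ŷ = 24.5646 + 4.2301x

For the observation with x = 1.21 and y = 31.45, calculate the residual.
Residual = 1.7670

The residual is the difference between the actual value and the predicted value:

Residual = y - ŷ

Step 1: Calculate predicted value
ŷ = 24.5646 + 4.2301 × 1.21
ŷ = 29.6830

Step 2: Calculate residual
Residual = 31.45 - 29.6830
Residual = 1.7670

The residual is positive, so the observed y = 31.45 sits above the regression line (the line underestimates it by 1.7670).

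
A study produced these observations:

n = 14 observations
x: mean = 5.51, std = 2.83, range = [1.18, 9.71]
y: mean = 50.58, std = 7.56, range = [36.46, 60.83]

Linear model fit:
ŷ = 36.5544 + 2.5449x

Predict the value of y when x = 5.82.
ŷ = 51.3657

Plug x = 5.82 into the fitted line:

ŷ = 36.5544 + 2.5449 × 5.82
ŷ = 36.5544 + 14.8113
ŷ = 51.3657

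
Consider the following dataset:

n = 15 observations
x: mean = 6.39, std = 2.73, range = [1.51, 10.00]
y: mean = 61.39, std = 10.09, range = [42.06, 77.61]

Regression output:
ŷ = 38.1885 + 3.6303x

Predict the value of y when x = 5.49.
ŷ = 58.1188

Plug x = 5.49 into the fitted line:

ŷ = 38.1885 + 3.6303 × 5.49
ŷ = 38.1885 + 19.9303
ŷ = 58.1188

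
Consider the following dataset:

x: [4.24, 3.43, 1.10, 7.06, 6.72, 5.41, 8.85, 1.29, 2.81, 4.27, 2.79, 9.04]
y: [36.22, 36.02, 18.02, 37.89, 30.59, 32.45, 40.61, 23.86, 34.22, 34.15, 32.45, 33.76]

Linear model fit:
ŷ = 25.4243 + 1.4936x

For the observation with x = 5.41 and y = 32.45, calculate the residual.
Residual = -1.0547

The residual is the difference between the actual value and the predicted value:

Residual = y - ŷ

Step 1: Calculate predicted value
ŷ = 25.4243 + 1.4936 × 5.41
ŷ = 33.5047

Step 2: Calculate residual
Residual = 32.45 - 33.5047
Residual = -1.0547

Sign check: y < ŷ, so the point is below the line and the fit overestimates here.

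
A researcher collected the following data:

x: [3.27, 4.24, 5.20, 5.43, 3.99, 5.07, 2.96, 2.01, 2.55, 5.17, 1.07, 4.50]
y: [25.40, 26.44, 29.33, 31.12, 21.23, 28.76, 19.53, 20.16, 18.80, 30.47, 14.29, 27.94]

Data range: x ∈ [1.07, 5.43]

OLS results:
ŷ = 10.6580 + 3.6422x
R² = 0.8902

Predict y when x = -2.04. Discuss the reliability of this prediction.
ŷ = 3.2279, but this is extrapolation (below the data range [1.07, 5.43]) and may be unreliable.

Prediction calculation:
ŷ = 10.6580 + 3.6422 × (-2.04)
ŷ = 3.2279

Reliability:
- Data range: x ∈ [1.07, 5.43]
- Prediction point: x = -2.04 is 3.11 units below the observed range → this is EXTRAPOLATION, not interpolation

Why that matters here:
- The standard error of prediction grows with (x − x̄)², and x = -2.04 is far from x̄ = 3.79
- The linear relationship may not hold outside the observed range
- There are no observations near this x to validate the fitted line there

The R² = 0.8902 only validates the fit within [1.07, 5.43]; treat ŷ = 3.2279 with caution.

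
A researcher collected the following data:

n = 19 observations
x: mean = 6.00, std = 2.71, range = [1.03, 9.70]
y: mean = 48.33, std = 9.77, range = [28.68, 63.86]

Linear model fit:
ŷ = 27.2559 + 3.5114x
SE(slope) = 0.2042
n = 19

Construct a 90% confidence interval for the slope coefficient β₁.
The 90% CI for β₁ is (3.1562, 3.8666)

Confidence interval for the slope:

The 90% CI for β₁ is: β̂₁ ± t*(α/2, n-2) × SE(β̂₁)

Step 1: Find critical t-value
- Confidence level = 0.9
- Degrees of freedom = n - 2 = 19 - 2 = 17
- t*(α/2, 17) = 1.7396

Step 2: Calculate margin of error
Margin = 1.7396 × 0.2042 = 0.3552

Step 3: Construct interval
CI = 3.5114 ± 0.3552
CI = (3.1562, 3.8666)

Interpretation: We are 90% confident that the true slope β₁ lies between 3.1562 and 3.8666.
Since 0 is outside the interval, a two-sided test at α = 0.10 would reject H₀: β₁ = 0.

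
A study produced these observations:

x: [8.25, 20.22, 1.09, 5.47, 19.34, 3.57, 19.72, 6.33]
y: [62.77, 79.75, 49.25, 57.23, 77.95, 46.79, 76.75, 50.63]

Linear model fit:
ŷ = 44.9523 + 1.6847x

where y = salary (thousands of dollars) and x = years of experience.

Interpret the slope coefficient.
On average, salary is about 1.6847 thousand dollars higher for every extra year of experience.

The slope coefficient β₁ = 1.6847 represents the marginal effect of experience on salary.

Interpretation:
- Experience up by 1 year → predicted salary increases by 1.6847 thousand dollars
- This is a linear approximation: the same per-unit change is assumed across the whole observed x range
- The sign (+) gives the direction; the magnitude 1.6847 gives the size of the effect per year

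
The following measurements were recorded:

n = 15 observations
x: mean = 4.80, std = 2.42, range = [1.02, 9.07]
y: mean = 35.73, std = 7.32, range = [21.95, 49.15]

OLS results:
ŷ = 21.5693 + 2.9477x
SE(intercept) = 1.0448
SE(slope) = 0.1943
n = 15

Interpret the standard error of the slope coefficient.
The slope 2.9477 is pinned down to within about ±0.1943 (one SE) by these data — relative uncertainty 6.6%, i.e. precise.

SE(β̂₁) = s / √Sxx, where s is the residual standard deviation and Sxx = Σ(x − x̄)². It is the yardstick for how far β̂₁ = 2.9477 could plausibly be from the true slope.

Relative precision:
- SE / |β̂₁| = 0.1943 / 2.9477 = 6.6%
- Rule of thumb (under 20%: precise; 20% to under 50%: moderately precise; 50% or more: imprecise) → precise

Link to interval estimation: a confidence interval for β₁ is β̂₁ ± t* × 0.1943, so SE sets the half-width per unit of t*.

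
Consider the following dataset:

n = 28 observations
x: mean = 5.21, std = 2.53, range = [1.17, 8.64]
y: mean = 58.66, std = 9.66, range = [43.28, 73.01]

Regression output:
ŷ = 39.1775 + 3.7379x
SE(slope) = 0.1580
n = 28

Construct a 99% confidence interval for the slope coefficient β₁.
The 99% CI for β₁ is (3.2989, 4.1769)

Confidence interval for the slope:

The 99% CI for β₁ is: β̂₁ ± t*(α/2, n-2) × SE(β̂₁)

Step 1: Find critical t-value
- Confidence level = 0.99
- Degrees of freedom = n - 2 = 28 - 2 = 26
- t*(α/2, 26) = 2.7787

Step 2: Calculate margin of error
Margin = 2.7787 × 0.1580 = 0.4390

Step 3: Construct interval
CI = 3.7379 ± 0.4390
CI = (3.2989, 4.1769)

Interpretation: We are 99% confident that the true slope β₁ lies between 3.2989 and 4.1769.
Both endpoints are positive, so the data support a genuinely positive slope at this confidence level.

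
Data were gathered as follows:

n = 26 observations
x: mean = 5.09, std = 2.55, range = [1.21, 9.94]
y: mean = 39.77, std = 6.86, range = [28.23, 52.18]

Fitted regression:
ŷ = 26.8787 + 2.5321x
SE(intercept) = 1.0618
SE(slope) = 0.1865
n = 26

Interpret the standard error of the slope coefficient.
SE(slope) = 0.1865 measures the uncertainty in the estimated slope. The coefficient is estimated precisely (SE/|β̂₁| = 7.4%).

SE(β̂₁) = s / √Sxx, where s is the residual standard deviation and Sxx = Σ(x − x̄)². It is the yardstick for how far β̂₁ = 2.5321 could plausibly be from the true slope.

Relative precision:
- SE / |β̂₁| = 0.1865 / 2.5321 = 7.4%
- Rule of thumb (under 20%: precise; 20% to under 50%: moderately precise; 50% or more: imprecise) → precise

Rough 95% range (±2 SE): 2.5321 ± 0.3730 → (2.1591, 2.9051).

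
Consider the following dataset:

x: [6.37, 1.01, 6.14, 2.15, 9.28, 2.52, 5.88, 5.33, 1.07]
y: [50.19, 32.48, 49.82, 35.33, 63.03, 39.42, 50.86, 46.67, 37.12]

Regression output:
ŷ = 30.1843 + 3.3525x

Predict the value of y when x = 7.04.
ŷ = 53.7859

Plug x = 7.04 into the fitted line:

ŷ = 30.1843 + 3.3525 × 7.04
ŷ = 30.1843 + 23.6016
ŷ = 53.7859

This is the fitted mean response at that x — an individual observation would come with a wider prediction interval.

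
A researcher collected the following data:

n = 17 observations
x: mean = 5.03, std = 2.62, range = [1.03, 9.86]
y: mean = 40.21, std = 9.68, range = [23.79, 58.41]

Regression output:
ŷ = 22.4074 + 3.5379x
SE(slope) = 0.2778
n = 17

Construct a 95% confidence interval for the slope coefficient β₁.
The 95% CI for β₁ is (2.9458, 4.1300)

Confidence interval for the slope:

The 95% CI for β₁ is: β̂₁ ± t*(α/2, n-2) × SE(β̂₁)

Step 1: Find critical t-value
- Confidence level = 0.95
- Degrees of freedom = n - 2 = 17 - 2 = 15
- t*(α/2, 15) = 2.1314

Step 2: Calculate margin of error
Margin = 2.1314 × 0.2778 = 0.5921

Step 3: Construct interval
CI = 3.5379 ± 0.5921
CI = (2.9458, 4.1300)

Interpretation: We are 95% confident that the true slope β₁ lies between 2.9458 and 4.1300.
Since 0 is outside the interval, a two-sided test at α = 0.05 would reject H₀: β₁ = 0.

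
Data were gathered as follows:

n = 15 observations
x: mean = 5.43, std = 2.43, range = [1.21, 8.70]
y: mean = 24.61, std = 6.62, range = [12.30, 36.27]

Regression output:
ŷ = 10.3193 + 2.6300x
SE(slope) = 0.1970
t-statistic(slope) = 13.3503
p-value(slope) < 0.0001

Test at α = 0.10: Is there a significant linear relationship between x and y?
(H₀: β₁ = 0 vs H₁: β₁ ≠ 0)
Reject H₀: p-value < 0.0001 < α = 0.10. The linear relationship is significant at the 10% level.

Hypothesis test for the slope coefficient:

H₀: β₁ = 0 (no linear relationship)
H₁: β₁ ≠ 0 (linear relationship exists)

Test statistic: t = β̂₁ / SE(β̂₁) = 2.6300 / 0.1970 = 13.3503

p < 0.0001: how often a slope estimate this far from 0 (in SE units) would arise by chance if β₁ were truly 0.

Decision rule: reject H₀ if p-value < α.
p-value < 0.0001 < α = 0.10 → reject H₀.

Conclusion: the linear association between x and y is significant at the 10% level.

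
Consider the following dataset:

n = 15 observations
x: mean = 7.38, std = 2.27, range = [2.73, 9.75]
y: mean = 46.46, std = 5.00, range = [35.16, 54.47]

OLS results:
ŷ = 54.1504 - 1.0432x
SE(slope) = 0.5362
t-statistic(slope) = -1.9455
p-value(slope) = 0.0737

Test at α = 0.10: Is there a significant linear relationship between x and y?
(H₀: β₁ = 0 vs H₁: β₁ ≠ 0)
p-value = 0.0737 < α = 0.10, so we reject H₀. The relationship is significant.

Hypothesis test for the slope coefficient:

H₀: β₁ = 0 (no linear relationship)
H₁: β₁ ≠ 0 (linear relationship exists)

Test statistic: t = β̂₁ / SE(β̂₁) = -1.0432 / 0.5362 = -1.9455

p = 0.0737: how often a slope estimate this far from 0 (in SE units) would arise by chance if β₁ were truly 0.

Decision rule: reject H₀ if p-value < α.
p-value = 0.0737 < α = 0.10 → reject H₀.

At α = 0.10 the data do provide convincing evidence of a nonzero slope.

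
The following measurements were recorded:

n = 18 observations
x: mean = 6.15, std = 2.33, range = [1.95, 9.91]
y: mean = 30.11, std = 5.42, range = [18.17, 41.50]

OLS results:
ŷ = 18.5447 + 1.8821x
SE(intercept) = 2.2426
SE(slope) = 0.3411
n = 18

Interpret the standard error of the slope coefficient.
SE(slope) = 0.3411 measures the uncertainty in the estimated slope. The coefficient is estimated precisely (SE/|β̂₁| = 18.1%).

SE(β̂₁) = 0.3411 says: if we drew many samples of n = 18 from the same population and refit each time, the fitted slopes would scatter with a standard deviation of roughly 0.3411 around the true β₁.

Relative precision:
- SE / |β̂₁| = 0.3411 / 1.8821 = 18.1%
- Rule of thumb (under 20%: precise; 20% to under 50%: moderately precise; 50% or more: imprecise) → precise

Link to interval estimation: a confidence interval for β₁ is β̂₁ ± t* × 0.3411, so SE sets the half-width per unit of t*.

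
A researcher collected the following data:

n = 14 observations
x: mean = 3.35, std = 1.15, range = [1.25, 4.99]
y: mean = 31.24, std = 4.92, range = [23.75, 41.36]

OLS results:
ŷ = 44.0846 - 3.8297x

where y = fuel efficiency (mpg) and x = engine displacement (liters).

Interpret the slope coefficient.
An increase of one liter in engine displacement is associated with a 3.8297 mpg decrease in predicted fuel efficiency.

The slope β₁ = -3.8297 gives the rate at which the fitted fuel efficiency changes with engine displacement.

Interpretation:
- Engine displacement up by 1 liter → predicted fuel efficiency decreases by 3.8297 mpg
- This is a linear approximation: the same per-unit change is assumed across the whole observed x range
- The slope describes association in these data, not necessarily a causal effect

The intercept β₀ = 44.0846 is the predicted fuel efficiency when engine displacement = 0; since the smallest observed x is 1.25, this is an extrapolation and mainly anchors the line.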